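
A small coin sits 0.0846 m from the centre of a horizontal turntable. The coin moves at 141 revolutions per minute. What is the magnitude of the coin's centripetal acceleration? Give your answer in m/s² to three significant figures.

ω = 141 rev/min × 2π/60 = 14.77 rad/s, so v = ωr = 14.77 × 0.0846 = 1.249 m/s.
a_c = v²/r = (1.249)²/0.0846 = 1.560/0.0846 = 18.44 m/s².

18.4 m/s²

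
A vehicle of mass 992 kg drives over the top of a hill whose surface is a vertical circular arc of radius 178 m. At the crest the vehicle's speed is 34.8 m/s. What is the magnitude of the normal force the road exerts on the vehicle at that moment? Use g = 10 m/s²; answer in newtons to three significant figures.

3170 N

At the crest the centripetal acceleration points downward (toward the centre of the arc), so mg − N = mv²/r.
N = m(g − v²/r) = 992 × (10.0 − (34.8)²/178) = 992 × (10.0 − 6.804) = 992 × 3.196 = 3171 N.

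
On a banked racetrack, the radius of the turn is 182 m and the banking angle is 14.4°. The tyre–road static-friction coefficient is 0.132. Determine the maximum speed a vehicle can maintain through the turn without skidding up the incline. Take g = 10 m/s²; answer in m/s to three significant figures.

27.1 m/s

At the maximum speed, friction acts down the slope at its limiting value f = μN. Radially (horizontal, toward centre): N sinθ + μN cosθ = mv²/r. Vertically: N cosθ − μN sinθ = mg.
Dividing: v² = r g (sinθ + μcosθ)/(cosθ − μsinθ).
sinθ + μcosθ = 0.2487 + 0.132×0.9686 = 0.3765; cosθ − μsinθ = 0.9686 − 0.132×0.2487 = 0.9358.
v² = 182 × 10.0 × 0.3765/0.9358 = 732.4 m²/s², so v = 27.06 m/s.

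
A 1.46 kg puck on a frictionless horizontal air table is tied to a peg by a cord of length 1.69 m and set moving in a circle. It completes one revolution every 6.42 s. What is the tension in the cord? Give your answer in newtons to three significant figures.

2.36 N

v = 2πr/T = 2π × 1.69/6.42 = 1.654 m/s.
The tension is the only horizontal force, so it supplies the full centripetal force: T = m v²/r = 1.46 × (1.654)²/1.69 = 1.46 × 2.736/1.69 = 2.363 N.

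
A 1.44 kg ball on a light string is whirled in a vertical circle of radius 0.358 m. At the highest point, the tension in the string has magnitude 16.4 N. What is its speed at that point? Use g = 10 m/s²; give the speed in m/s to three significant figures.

2.77 m/s

At the top, T + mg = mv²/r, so v = √(r(T/m + g)) = √(0.358 × (16.4/1.44 + 10.0)) = √(0.358 × 21.39) = √7.657 = 2.767 m/s.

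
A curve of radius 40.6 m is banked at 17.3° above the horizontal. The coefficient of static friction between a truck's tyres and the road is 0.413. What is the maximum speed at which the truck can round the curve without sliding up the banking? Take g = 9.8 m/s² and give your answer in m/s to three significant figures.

At the maximum speed, friction acts down the slope at its limiting value f = μN. Radially (horizontal, toward centre): N sinθ + μN cosθ = mv²/r. Vertically: N cosθ − μN sinθ = mg.
Dividing: v² = r g (sinθ + μcosθ)/(cosθ − μsinθ).
sinθ + μcosθ = 0.2974 + 0.413×0.9548 = 0.6917; cosθ − μsinθ = 0.9548 − 0.413×0.2974 = 0.8319.
v² = 40.6 × 9.8 × 0.6917/0.8319 = 330.8 m²/s², so v = 18.19 m/s.

18.2 m/s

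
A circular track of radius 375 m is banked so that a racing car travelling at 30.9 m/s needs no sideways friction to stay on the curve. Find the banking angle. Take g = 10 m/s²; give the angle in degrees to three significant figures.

14.3°

With no friction, the horizontal component of the normal force provides the centripetal force: N sinθ = mv²/r, while N cosθ = mg vertically.
Dividing: tanθ = v²/(r g) = (30.9)²/(375 × 10.0) = 954.8/3750 = 0.2546.
θ = arctan(0.2546) = 14.28°.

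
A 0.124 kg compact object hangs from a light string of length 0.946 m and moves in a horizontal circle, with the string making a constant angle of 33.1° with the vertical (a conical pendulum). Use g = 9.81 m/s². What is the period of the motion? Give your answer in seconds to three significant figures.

r = L sinθ = 0.5166 m. From T sinθ = mω²r and T cosθ = mg: tanθ = ω²r/g, so ω² = g tanθ / r = g/(L cosθ).
ω = √(g/(L cosθ)) = √(9.81/(0.946 × 0.8377)) = √12.38 = 3.518 rad/s.
Period = 2π/ω = 1.786 s.

1.79 s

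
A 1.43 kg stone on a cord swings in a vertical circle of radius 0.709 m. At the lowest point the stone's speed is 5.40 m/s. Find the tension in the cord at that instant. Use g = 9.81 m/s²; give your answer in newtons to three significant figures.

72.8 N

At the lowest point, T points up (toward the centre) and the weight mg points down (away from the centre), so the net inward force is T − mg = mv²/r.
T = m(v²/r + g) = 1.43 × ((5.40)²/0.709 + 9.81) = 1.43 × (41.13 + 9.81) = 1.43 × 50.94 = 72.84 N.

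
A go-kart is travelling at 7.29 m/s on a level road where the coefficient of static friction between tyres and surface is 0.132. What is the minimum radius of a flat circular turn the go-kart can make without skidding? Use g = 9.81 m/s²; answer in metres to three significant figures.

41.0 m

At the limit, μ_s m g = m v²/r, so r_min = v²/(μ_s g) = (7.29)²/(0.132 × 9.81) = 53.14/1.295 = 41.04 m.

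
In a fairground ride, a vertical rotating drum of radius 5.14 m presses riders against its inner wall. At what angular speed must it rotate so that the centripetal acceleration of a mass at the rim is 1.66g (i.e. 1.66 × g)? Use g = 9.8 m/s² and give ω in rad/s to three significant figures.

Centripetal acceleration a_c = ω²r. Setting ω²r = 1.66g:
ω = √(1.66g / r) = √(1.66 × 9.8 / 5.14) = √3.165 = 1.779 rad/s.

1.78 rad/s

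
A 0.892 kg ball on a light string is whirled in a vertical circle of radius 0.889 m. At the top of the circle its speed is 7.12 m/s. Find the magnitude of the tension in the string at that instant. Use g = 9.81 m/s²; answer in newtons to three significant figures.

42.1 N

At the top, both T and the weight mg point inward (toward the centre), so T + mg = mv²/r.
T = m(v²/r − g) = 0.892 × ((7.12)²/0.889 − 9.81) = 0.892 × (57.02 − 9.81) = 0.892 × 47.21 = 42.11 N.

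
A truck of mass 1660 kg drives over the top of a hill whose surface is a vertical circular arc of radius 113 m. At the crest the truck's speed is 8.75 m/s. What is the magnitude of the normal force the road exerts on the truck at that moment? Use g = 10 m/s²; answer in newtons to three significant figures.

15500 N

At the crest the centripetal acceleration points downward (toward the centre of the arc), so mg − N = mv²/r.
N = m(g − v²/r) = 1660 × (10.0 − (8.75)²/113) = 1660 × (10.0 − 0.6775) = 1660 × 9.322 = 15480 N.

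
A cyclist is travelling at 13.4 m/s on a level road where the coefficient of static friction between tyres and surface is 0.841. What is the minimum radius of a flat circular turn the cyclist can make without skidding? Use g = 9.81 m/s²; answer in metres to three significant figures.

21.8 m

At the limit, μ_s m g = m v²/r, so r_min = v²/(μ_s g) = (13.4)²/(0.841 × 9.81) = 179.6/8.250 = 21.76 m.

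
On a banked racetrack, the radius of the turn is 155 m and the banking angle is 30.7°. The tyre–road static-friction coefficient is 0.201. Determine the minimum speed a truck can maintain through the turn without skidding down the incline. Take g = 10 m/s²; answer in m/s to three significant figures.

23.3 m/s

At the minimum speed, friction acts up the slope at its limiting value f = μN. Radially (horizontal, toward centre): N sinθ − μN cosθ = mv²/r. Vertically: N cosθ + μN sinθ = mg.
Dividing: v² = r g (sinθ − μcosθ)/(cosθ + μsinθ).
sinθ − μcosθ = 0.5105 − 0.201×0.8599 = 0.3377; cosθ + μsinθ = 0.8599 + 0.201×0.5105 = 0.9625.
v² = 155 × 10.0 × 0.3377/0.9625 = 543.9 m²/s², so v = 23.32 m/s.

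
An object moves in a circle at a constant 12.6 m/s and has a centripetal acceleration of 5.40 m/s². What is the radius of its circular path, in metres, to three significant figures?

a_c = v²/r ⇒ r = v²/a_c = (12.6)²/5.40 = 158.8/5.40 = 29.40 m.

29.4 m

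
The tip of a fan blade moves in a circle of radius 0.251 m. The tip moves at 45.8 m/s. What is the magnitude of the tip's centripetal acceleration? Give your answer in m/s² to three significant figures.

a_c = v²/r = (45.80)²/0.251 = 2098/0.251 = 8357 m/s².

8360 m/s²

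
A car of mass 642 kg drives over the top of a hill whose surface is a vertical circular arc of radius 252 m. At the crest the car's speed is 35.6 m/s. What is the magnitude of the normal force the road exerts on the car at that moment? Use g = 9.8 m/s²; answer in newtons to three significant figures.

At the crest the centripetal acceleration points downward (toward the centre of the arc), so mg − N = mv²/r.
N = m(g − v²/r) = 642 × (9.8 − (35.6)²/252) = 642 × (9.8 − 5.029) = 642 × 4.771 = 3063 N.

3060 N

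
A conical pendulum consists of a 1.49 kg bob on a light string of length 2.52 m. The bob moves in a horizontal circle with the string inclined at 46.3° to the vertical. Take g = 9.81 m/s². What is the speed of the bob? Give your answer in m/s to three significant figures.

The radius of the circle is r = L sinθ = 2.52 × sin 46.3° = 1.822 m.
Horizontally T sinθ = mv²/r and vertically T cosθ = mg, so tanθ = v²/(rg).
v = √(r g tanθ) = √(1.822 × 9.81 × 1.046) = √18.70 = 4.325 m/s.

4.32 m/s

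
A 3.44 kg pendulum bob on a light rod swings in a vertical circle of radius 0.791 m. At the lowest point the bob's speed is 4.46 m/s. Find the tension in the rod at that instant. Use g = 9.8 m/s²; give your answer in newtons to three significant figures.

120 N

At the lowest point, T points up (toward the centre) and the weight mg points down (away from the centre), so the net inward force is T − mg = mv²/r.
T = m(v²/r + g) = 3.44 × ((4.46)²/0.791 + 9.8) = 3.44 × (25.15 + 9.8) = 3.44 × 34.95 = 120.2 N.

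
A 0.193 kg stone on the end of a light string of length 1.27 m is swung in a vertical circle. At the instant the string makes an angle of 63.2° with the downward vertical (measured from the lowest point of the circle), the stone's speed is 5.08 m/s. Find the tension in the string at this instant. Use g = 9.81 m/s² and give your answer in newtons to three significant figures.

Take the radial direction toward the centre of the circle as positive. The component of the weight along the string toward the centre is −mg cos φ (φ measured from the bottom), so Newton's second law along the string gives T − mg cos φ = m v²/r.
cos 63.2° = 0.4509, so T = m(v²/r + g cos φ) = 0.193 × ((5.08)²/1.27 + 9.81 × 0.4509) = 0.193 × (20.32 + (4.423)) = 0.193 × 24.74 = 4.775 N.

4.78 N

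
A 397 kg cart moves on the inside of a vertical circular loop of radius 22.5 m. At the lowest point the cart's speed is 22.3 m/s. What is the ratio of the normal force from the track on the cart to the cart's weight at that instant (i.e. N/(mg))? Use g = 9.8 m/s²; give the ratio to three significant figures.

At the bottom, N − mg = mv²/r, so N = m(v²/r + g) and N/(mg) = v²/(rg) + 1 = (22.3)²/(22.5 × 9.8) + 1 = 2.255 + 1 = 3.255.

3.26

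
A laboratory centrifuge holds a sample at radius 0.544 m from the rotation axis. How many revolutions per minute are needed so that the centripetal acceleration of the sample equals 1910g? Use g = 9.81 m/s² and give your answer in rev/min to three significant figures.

1770 rev/min

Require ω²r = 1910g, so ω = √(1910 × 9.81/0.544) = 185.6 rad/s.
In rev/min: ω × 60/(2π) = 185.6 × 60/(2π) = 1772 rev/min.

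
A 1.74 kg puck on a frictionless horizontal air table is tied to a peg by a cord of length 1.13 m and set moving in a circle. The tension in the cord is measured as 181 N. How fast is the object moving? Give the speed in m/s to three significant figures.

T = m v²/r ⇒ v = √(T r / m) = √(181 × 1.13 / 1.74) = √117.5 = 10.84 m/s.

10.8 m/s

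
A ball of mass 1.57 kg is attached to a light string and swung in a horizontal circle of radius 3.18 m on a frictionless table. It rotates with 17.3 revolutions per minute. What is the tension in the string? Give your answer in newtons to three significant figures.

16.4 N

ω = 17.3 rev/min × 2π/60 = 1.812 rad/s, so v = ωr = 1.812 × 3.18 = 5.761 m/s.
The tension is the only horizontal force, so it supplies the full centripetal force: T = m v²/r = 1.57 × (5.761)²/3.18 = 1.57 × 33.19/3.18 = 16.39 N.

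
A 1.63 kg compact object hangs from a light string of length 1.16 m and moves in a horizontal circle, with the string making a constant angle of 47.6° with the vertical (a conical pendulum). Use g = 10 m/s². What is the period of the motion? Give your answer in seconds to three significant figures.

r = L sinθ = 0.8566 m. From T sinθ = mω²r and T cosθ = mg: tanθ = ω²r/g, so ω² = g tanθ / r = g/(L cosθ).
ω = √(g/(L cosθ)) = √(10.0/(1.16 × 0.6743)) = √12.78 = 3.576 rad/s.
Period = 2π/ω = 1.757 s.

1.76 s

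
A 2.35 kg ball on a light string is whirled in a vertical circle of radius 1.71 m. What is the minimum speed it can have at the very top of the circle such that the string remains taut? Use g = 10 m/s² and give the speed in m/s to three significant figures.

4.14 m/s

At the highest point the centre is directly below, so both the weight and T act inward: T + mg = mv²/r.
At minimum speed T → 0, so mg = mv_min²/r ⇒ v_min = √(g r) = √(10.0 × 1.71) = 4.135 m/s.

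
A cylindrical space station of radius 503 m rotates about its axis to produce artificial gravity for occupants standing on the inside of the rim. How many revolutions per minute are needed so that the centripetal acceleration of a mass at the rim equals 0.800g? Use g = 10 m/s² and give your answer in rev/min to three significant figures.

1.20 rev/min

Require ω²r = 0.800g, so ω = √(0.800 × 10.0/503) = 0.1261 rad/s.
In rev/min: ω × 60/(2π) = 0.1261 × 60/(2π) = 1.204 rev/min.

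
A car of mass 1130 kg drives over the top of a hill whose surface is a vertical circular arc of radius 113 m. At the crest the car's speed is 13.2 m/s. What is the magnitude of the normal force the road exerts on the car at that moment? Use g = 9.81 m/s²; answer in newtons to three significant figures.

At the crest the centripetal acceleration points downward (toward the centre of the arc), so mg − N = mv²/r.
N = m(g − v²/r) = 1130 × (9.81 − (13.2)²/113) = 1130 × (9.81 − 1.542) = 1130 × 8.268 = 9343 N.

9340 N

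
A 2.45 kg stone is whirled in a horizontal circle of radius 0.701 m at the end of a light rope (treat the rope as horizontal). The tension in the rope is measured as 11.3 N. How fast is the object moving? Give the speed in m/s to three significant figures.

T = m v²/r ⇒ v = √(T r / m) = √(11.3 × 0.701 / 2.45) = √3.233 = 1.798 m/s.

1.80 m/s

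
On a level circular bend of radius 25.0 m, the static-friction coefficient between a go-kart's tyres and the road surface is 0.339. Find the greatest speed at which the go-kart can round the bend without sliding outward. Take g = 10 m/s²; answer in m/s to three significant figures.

9.21 m/s

On a flat curve, static friction is the only horizontal force, so it must supply the full centripetal force: μ_s m g = m v²/r.
Mass cancels: v_max = √(μ_s g r) = √(0.339 × 10.0 × 25.0) = √84.75 = 9.206 m/s.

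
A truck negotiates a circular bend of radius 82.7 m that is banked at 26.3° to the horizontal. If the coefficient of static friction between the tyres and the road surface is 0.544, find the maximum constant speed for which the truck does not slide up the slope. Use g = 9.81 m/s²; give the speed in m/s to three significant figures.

33.9 m/s

At the maximum speed, friction acts down the slope at its limiting value f = μN. Radially (horizontal, toward centre): N sinθ + μN cosθ = mv²/r. Vertically: N cosθ − μN sinθ = mg.
Dividing: v² = r g (sinθ + μcosθ)/(cosθ − μsinθ).
sinθ + μcosθ = 0.4431 + 0.544×0.8965 = 0.9308; cosθ − μsinθ = 0.8965 − 0.544×0.4431 = 0.6555.
v² = 82.7 × 9.81 × 0.9308/0.6555 = 1152 m²/s², so v = 33.94 m/s.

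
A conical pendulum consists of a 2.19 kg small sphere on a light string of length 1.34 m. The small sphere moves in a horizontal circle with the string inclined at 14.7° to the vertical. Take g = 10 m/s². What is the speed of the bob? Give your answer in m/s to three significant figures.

0.944 m/s

The radius of the circle is r = L sinθ = 1.34 × sin 14.7° = 0.3400 m.
Horizontally T sinθ = mv²/r and vertically T cosθ = mg, so tanθ = v²/(rg).
v = √(r g tanθ) = √(0.3400 × 10.0 × 0.2623) = √0.8921 = 0.9445 m/s.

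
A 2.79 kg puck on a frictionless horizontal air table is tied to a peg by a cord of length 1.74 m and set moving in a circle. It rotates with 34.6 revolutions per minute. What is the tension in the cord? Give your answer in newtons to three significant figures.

63.7 N

ω = 34.6 rev/min × 2π/60 = 3.623 rad/s, so v = ωr = 3.623 × 1.74 = 6.305 m/s.
The tension is the only horizontal force, so it supplies the full centripetal force: T = m v²/r = 2.79 × (6.305)²/1.74 = 2.79 × 39.75/1.74 = 63.73 N.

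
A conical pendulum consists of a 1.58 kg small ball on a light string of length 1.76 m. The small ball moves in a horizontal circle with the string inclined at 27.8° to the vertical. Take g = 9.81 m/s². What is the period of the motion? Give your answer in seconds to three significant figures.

2.50 s

r = L sinθ = 0.8208 m. From T sinθ = mω²r and T cosθ = mg: tanθ = ω²r/g, so ω² = g tanθ / r = g/(L cosθ).
ω = √(g/(L cosθ)) = √(9.81/(1.76 × 0.8846)) = √6.301 = 2.510 rad/s.
Period = 2π/ω = 2.503 s.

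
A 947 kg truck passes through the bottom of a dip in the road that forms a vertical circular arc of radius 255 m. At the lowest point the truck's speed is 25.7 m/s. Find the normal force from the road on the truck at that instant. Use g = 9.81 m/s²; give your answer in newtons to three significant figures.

At the lowest point, N points up (toward the centre) and the weight mg points down (away from the centre), so the net inward force is N − mg = mv²/r.
N = m(v²/r + g) = 947 × ((25.7)²/255 + 9.81) = 947 × (2.590 + 9.81) = 947 × 12.40 = 11740 N.

11700 N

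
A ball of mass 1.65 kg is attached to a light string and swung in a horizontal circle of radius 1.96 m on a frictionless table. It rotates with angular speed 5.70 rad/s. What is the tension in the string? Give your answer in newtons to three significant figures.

105 N

v = ωr = 5.70 × 1.96 = 11.17 m/s.
The tension is the only horizontal force, so it supplies the full centripetal force: T = m v²/r = 1.65 × (11.17)²/1.96 = 1.65 × 124.8/1.96 = 105.1 N.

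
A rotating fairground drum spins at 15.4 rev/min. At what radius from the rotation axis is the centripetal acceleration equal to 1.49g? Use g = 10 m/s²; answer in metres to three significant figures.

ω = 15.4 rev/min × 2π/60 = 1.613 rad/s.
a_c = ω²r = 1.49g ⇒ r = 1.49 × 10.0 / (1.613)² = 14.90/2.601 = 5.729 m.

5.73 m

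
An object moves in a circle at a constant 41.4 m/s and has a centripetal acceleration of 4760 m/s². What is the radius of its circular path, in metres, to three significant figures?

a_c = v²/r ⇒ r = v²/a_c = (41.4)²/4760 = 1714/4760 = 0.3601 m.

0.360 m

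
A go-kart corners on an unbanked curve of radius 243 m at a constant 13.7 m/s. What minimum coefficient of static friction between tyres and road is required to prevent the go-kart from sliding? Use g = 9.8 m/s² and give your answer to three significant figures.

Friction provides the centripetal force: μ_s m g = m v²/r, so μ_s = v²/(g r) = (13.70)²/(9.8 × 243) = 187.7/2381 = 0.07881.

0.0788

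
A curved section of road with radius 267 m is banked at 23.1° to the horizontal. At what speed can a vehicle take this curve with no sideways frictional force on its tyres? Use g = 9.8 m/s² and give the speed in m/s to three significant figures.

33.4 m/s

On a frictionless banked curve, N sinθ = mv²/r and N cosθ = mg, so tanθ = v²/(rg).
v = √(r g tanθ) = √(267 × 9.8 × tan 23.1°) = √(267 × 9.8 × 0.4265) = √1116 = 33.41 m/s.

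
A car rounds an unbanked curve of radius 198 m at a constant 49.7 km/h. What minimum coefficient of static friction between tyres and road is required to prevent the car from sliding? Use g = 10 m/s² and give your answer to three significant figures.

0.0963

v = 49.7/3.6 = 13.81 m/s.
Friction provides the centripetal force: μ_s m g = m v²/r, so μ_s = v²/(g r) = (13.81)²/(10.0 × 198) = 190.6/1980 = 0.09626.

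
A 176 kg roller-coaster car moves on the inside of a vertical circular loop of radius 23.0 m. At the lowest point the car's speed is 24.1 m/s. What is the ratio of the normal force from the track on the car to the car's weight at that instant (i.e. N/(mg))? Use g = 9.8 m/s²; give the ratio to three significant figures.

At the bottom, N − mg = mv²/r, so N = m(v²/r + g) and N/(mg) = v²/(rg) + 1 = (24.1)²/(23.0 × 9.8) + 1 = 2.577 + 1 = 3.577.

3.58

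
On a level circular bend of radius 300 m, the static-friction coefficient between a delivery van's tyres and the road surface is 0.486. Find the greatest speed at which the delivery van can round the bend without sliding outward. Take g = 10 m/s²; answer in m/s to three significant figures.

Friction provides the centripetal force on a flat curve. At maximum speed it is at its limiting value: μ_s m g = m v²/r.
Mass cancels: v_max = √(μ_s g r) = √(0.486 × 10.0 × 300) = √1458 = 38.18 m/s.

38.2 m/s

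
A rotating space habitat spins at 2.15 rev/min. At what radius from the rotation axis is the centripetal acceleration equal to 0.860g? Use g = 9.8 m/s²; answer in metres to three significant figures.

166 m

ω = 2.15 rev/min × 2π/60 = 0.2251 rad/s.
a_c = ω²r = 0.860g ⇒ r = 0.860 × 9.8 / (0.2251)² = 8.428/0.05069 = 166.3 m.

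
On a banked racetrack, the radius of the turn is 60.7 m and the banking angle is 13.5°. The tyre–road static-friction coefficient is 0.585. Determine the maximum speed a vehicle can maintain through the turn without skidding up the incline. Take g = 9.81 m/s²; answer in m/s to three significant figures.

At the maximum speed, friction acts down the slope at its limiting value f = μN. Radially (horizontal, toward centre): N sinθ + μN cosθ = mv²/r. Vertically: N cosθ − μN sinθ = mg.
Dividing: v² = r g (sinθ + μcosθ)/(cosθ − μsinθ).
sinθ + μcosθ = 0.2334 + 0.585×0.9724 = 0.8023; cosθ − μsinθ = 0.9724 − 0.585×0.2334 = 0.8358.
v² = 60.7 × 9.81 × 0.8023/0.8358 = 571.6 m²/s², so v = 23.91 m/s.

23.9 m/s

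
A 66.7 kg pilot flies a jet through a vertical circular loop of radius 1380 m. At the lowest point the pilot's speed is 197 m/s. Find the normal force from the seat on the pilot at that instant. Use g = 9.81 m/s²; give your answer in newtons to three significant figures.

At the lowest point, N points up (toward the centre) and the weight mg points down (away from the centre), so the net inward force is N − mg = mv²/r.
N = m(v²/r + g) = 66.7 × ((197)²/1380 + 9.81) = 66.7 × (28.12 + 9.81) = 66.7 × 37.93 = 2530 N.

2530 N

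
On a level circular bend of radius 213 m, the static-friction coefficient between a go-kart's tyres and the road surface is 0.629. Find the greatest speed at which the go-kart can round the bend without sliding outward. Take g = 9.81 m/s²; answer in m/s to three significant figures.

The only inward force on a level bend is static friction, so at the limit f_s = μ_s N = μ_s m g = m v²/r.
Mass cancels: v_max = √(μ_s g r) = √(0.629 × 9.81 × 213) = √1314 = 36.25 m/s.

36.3 m/s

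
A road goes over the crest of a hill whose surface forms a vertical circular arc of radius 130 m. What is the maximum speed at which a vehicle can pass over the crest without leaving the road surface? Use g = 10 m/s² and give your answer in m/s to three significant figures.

At the crest the centre of the circle is below the vehicle, so the net downward (centripetal) force is mg − N = mv²/r.
The vehicle leaves the road when N → 0, giving v_max = √(g r) = √(10.0 × 130) = 36.06 m/s.

36.1 m/s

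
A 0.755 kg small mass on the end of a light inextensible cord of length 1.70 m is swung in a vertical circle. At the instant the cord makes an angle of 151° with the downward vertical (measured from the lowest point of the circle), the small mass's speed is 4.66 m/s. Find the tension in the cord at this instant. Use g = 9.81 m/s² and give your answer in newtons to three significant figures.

Take the radial direction toward the centre of the circle as positive. The component of the weight along the string toward the centre is −mg cos φ (φ measured from the bottom), so Newton's second law along the string gives T − mg cos φ = m v²/r.
cos 151° = -0.8746, so T = m(v²/r + g cos φ) = 0.755 × ((4.66)²/1.70 + 9.81 × -0.8746) = 0.755 × (12.77 + (-8.580)) = 0.755 × 4.194 = 3.166 N.

3.17 N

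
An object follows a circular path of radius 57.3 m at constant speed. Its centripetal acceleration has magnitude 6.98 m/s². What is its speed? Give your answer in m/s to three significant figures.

20.0 m/s

a_c = v²/r ⇒ v = √(a_c · r) = √(6.98 × 57.3) = √400.0 = 20.00 m/s.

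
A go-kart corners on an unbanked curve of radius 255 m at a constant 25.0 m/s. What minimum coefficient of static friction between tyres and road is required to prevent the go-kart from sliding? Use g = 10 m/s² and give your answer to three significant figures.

Friction provides the centripetal force: μ_s m g = m v²/r, so μ_s = v²/(g r) = (25.00)²/(10.0 × 255) = 625.0/2550 = 0.2451.

0.245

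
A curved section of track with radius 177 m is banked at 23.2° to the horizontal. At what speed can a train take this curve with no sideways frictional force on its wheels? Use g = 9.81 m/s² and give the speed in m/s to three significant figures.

27.3 m/s

On a frictionless banked curve, N sinθ = mv²/r and N cosθ = mg, so tanθ = v²/(rg).
v = √(r g tanθ) = √(177 × 9.81 × tan 23.2°) = √(177 × 9.81 × 0.4286) = √744.2 = 27.28 m/s.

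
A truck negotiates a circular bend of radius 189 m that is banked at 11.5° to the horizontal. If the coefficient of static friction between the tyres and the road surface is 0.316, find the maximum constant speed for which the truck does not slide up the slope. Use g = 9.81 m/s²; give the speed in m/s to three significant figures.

32.1 m/s

At the maximum speed, friction acts down the slope at its limiting value f = μN. Radially (horizontal, toward centre): N sinθ + μN cosθ = mv²/r. Vertically: N cosθ − μN sinθ = mg.
Dividing: v² = r g (sinθ + μcosθ)/(cosθ − μsinθ).
sinθ + μcosθ = 0.1994 + 0.316×0.9799 = 0.5090; cosθ − μsinθ = 0.9799 − 0.316×0.1994 = 0.9169.
v² = 189 × 9.81 × 0.5090/0.9169 = 1029 m²/s², so v = 32.08 m/s.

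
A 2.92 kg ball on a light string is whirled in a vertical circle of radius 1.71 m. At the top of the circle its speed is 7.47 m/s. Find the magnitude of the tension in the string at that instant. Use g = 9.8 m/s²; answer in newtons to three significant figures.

At the top, both T and the weight mg point inward (toward the centre), so T + mg = mv²/r.
T = m(v²/r − g) = 2.92 × ((7.47)²/1.71 − 9.8) = 2.92 × (32.63 − 9.8) = 2.92 × 22.83 = 66.67 N.

66.7 N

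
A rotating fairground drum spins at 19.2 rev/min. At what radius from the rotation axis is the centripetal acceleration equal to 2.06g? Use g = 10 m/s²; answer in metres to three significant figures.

5.10 m

ω = 19.2 rev/min × 2π/60 = 2.011 rad/s.
a_c = ω²r = 2.06g ⇒ r = 2.06 × 10.0 / (2.011)² = 20.60/4.043 = 5.096 m.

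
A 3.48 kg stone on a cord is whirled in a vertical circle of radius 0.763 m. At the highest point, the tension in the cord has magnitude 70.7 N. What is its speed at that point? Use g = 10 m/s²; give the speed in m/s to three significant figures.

4.81 m/s

At the top, T + mg = mv²/r, so v = √(r(T/m + g)) = √(0.763 × (70.7/3.48 + 10.0)) = √(0.763 × 30.32) = √23.13 = 4.809 m/s.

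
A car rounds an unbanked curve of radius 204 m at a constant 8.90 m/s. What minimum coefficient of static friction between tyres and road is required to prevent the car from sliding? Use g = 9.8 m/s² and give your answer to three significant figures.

0.0396

Friction provides the centripetal force: μ_s m g = m v²/r, so μ_s = v²/(g r) = (8.900)²/(9.8 × 204) = 79.21/1999 = 0.03962.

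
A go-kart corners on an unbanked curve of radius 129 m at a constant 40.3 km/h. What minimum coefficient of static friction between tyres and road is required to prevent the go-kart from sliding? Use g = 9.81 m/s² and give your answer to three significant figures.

v = 40.3/3.6 = 11.19 m/s.
Friction provides the centripetal force: μ_s m g = m v²/r, so μ_s = v²/(g r) = (11.19)²/(9.81 × 129) = 125.3/1265 = 0.09903.

0.0990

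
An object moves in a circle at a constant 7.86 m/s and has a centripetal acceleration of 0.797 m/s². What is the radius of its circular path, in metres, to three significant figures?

a_c = v²/r ⇒ r = v²/a_c = (7.86)²/0.797 = 61.78/0.797 = 77.52 m.

77.5 m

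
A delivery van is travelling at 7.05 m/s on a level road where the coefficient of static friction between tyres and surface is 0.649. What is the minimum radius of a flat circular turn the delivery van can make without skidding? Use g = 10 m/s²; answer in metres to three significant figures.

At the limit, μ_s m g = m v²/r, so r_min = v²/(μ_s g) = (7.05)²/(0.649 × 10.0) = 49.70/6.490 = 7.658 m.

7.66 m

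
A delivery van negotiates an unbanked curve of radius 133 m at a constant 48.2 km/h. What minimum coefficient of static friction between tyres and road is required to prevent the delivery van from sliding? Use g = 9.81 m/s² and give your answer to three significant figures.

0.137

v = 48.2/3.6 = 13.39 m/s.
Friction provides the centripetal force: μ_s m g = m v²/r, so μ_s = v²/(g r) = (13.39)²/(9.81 × 133) = 179.3/1305 = 0.1374.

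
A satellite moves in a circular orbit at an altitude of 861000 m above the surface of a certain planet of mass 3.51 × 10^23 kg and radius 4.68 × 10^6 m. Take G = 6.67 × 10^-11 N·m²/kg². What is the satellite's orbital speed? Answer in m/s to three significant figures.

2060 m/s

Orbital radius r = R + h = 4.68 × 10^6 + 861000 = 5.541 × 10^6 m.
Gravity supplies the centripetal force: G M m / r² = m v² / r, so v = √(GM/r).
v = √(6.67 × 10^-11 × 3.51 × 10^23 / 5.541 × 10^6) = √(4.225 × 10^6) = 2056 m/s.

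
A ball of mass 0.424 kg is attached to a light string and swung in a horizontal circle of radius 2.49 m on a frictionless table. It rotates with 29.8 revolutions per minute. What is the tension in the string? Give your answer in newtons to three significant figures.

10.3 N

ω = 29.8 rev/min × 2π/60 = 3.121 rad/s, so v = ωr = 3.121 × 2.49 = 7.770 m/s.
The tension is the only horizontal force, so it supplies the full centripetal force: T = m v²/r = 0.424 × (7.770)²/2.49 = 0.424 × 60.38/2.49 = 10.28 N.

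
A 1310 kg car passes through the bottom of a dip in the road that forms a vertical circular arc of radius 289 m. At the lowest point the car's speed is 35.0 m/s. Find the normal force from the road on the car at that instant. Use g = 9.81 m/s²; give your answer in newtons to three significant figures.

18400 N

At the lowest point, N points up (toward the centre) and the weight mg points down (away from the centre), so the net inward force is N − mg = mv²/r.
N = m(v²/r + g) = 1310 × ((35.0)²/289 + 9.81) = 1310 × (4.239 + 9.81) = 1310 × 14.05 = 18400 N.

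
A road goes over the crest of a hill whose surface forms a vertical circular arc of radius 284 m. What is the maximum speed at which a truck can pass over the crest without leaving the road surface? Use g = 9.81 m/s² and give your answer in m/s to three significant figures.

52.8 m/s

At the crest the centre of the circle is below the truck, so the net downward (centripetal) force is mg − N = mv²/r.
The truck leaves the road when N → 0, giving v_max = √(g r) = √(9.81 × 284) = 52.78 m/s.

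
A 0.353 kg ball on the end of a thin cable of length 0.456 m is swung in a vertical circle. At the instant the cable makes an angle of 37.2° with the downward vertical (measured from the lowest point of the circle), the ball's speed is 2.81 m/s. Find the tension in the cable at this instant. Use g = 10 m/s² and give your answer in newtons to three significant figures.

8.92 N

Take the radial direction toward the centre of the circle as positive. The component of the weight along the string toward the centre is −mg cos φ (φ measured from the bottom), so Newton's second law along the string gives T − mg cos φ = m v²/r.
cos 37.2° = 0.7965, so T = m(v²/r + g cos φ) = 0.353 × ((2.81)²/0.456 + 10.0 × 0.7965) = 0.353 × (17.32 + (7.965)) = 0.353 × 25.28 = 8.924 N.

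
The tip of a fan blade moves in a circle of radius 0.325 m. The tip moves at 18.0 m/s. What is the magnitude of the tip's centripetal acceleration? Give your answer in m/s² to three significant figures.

997 m/s²

a_c = v²/r = (18.00)²/0.325 = 324.0/0.325 = 996.9 m/s².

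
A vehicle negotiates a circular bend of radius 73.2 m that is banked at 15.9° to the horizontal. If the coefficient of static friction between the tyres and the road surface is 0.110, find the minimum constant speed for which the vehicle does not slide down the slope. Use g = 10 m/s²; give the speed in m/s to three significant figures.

At the minimum speed, friction acts up the slope at its limiting value f = μN. Radially (horizontal, toward centre): N sinθ − μN cosθ = mv²/r. Vertically: N cosθ + μN sinθ = mg.
Dividing: v² = r g (sinθ − μcosθ)/(cosθ + μsinθ).
sinθ − μcosθ = 0.2740 − 0.110×0.9617 = 0.1682; cosθ + μsinθ = 0.9617 + 0.110×0.2740 = 0.9919.
v² = 73.2 × 10.0 × 0.1682/0.9919 = 124.1 m²/s², so v = 11.14 m/s.

11.1 m/s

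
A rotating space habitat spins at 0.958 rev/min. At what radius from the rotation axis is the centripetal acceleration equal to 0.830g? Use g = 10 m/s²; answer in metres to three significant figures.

ω = 0.958 rev/min × 2π/60 = 0.1003 rad/s.
a_c = ω²r = 0.830g ⇒ r = 0.830 × 10.0 / (0.1003)² = 8.300/0.01006 = 824.7 m.

825 m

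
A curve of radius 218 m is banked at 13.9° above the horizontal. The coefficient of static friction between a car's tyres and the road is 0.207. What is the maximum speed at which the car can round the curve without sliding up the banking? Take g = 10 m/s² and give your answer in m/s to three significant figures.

32.3 m/s

At the maximum speed, friction acts down the slope at its limiting value f = μN. Radially (horizontal, toward centre): N sinθ + μN cosθ = mv²/r. Vertically: N cosθ − μN sinθ = mg.
Dividing: v² = r g (sinθ + μcosθ)/(cosθ − μsinθ).
sinθ + μcosθ = 0.2402 + 0.207×0.9707 = 0.4412; cosθ − μsinθ = 0.9707 − 0.207×0.2402 = 0.9210.
v² = 218 × 10.0 × 0.4412/0.9210 = 1044 m²/s², so v = 32.31 m/s.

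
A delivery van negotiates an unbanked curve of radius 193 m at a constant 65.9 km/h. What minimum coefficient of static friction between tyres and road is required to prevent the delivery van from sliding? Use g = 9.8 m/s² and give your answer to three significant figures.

v = 65.9/3.6 = 18.31 m/s.
Friction provides the centripetal force: μ_s m g = m v²/r, so μ_s = v²/(g r) = (18.31)²/(9.8 × 193) = 335.1/1891 = 0.1772.

0.177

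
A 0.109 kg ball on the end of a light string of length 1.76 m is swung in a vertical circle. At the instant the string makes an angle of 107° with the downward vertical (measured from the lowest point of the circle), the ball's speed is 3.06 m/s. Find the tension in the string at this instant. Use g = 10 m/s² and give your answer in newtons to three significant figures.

Take the radial direction toward the centre of the circle as positive. The component of the weight along the string toward the centre is −mg cos φ (φ measured from the bottom), so Newton's second law along the string gives T − mg cos φ = m v²/r.
cos 107° = -0.2924, so T = m(v²/r + g cos φ) = 0.109 × ((3.06)²/1.76 + 10.0 × -0.2924) = 0.109 × (5.320 + (-2.924)) = 0.109 × 2.397 = 0.2612 N.

0.261 N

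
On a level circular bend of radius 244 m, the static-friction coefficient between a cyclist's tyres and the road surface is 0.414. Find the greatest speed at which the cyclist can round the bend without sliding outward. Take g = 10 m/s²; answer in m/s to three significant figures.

On a flat curve, static friction is the only horizontal force, so it must supply the full centripetal force: μ_s m g = m v²/r.
Mass cancels: v_max = √(μ_s g r) = √(0.414 × 10.0 × 244) = √1010 = 31.78 m/s.

31.8 m/s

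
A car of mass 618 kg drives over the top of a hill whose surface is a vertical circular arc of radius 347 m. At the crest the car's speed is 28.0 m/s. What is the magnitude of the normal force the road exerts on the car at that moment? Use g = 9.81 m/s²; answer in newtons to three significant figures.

At the crest the centripetal acceleration points downward (toward the centre of the arc), so mg − N = mv²/r.
N = m(g − v²/r) = 618 × (9.81 − (28.0)²/347) = 618 × (9.81 − 2.259) = 618 × 7.551 = 4666 N.

4670 N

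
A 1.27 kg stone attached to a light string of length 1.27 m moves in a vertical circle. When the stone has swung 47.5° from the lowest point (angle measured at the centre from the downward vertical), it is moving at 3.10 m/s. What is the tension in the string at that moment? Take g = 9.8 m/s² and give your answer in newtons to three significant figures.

Take the radial direction toward the centre of the circle as positive. The component of the weight along the string toward the centre is −mg cos φ (φ measured from the bottom), so Newton's second law along the string gives T − mg cos φ = m v²/r.
cos 47.5° = 0.6756, so T = m(v²/r + g cos φ) = 1.27 × ((3.10)²/1.27 + 9.8 × 0.6756) = 1.27 × (7.567 + (6.621)) = 1.27 × 14.19 = 18.02 N.

18.0 N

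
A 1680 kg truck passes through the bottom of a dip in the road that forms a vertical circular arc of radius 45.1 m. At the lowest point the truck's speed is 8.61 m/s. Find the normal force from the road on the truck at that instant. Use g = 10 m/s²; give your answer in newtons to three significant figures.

At the lowest point, N points up (toward the centre) and the weight mg points down (away from the centre), so the net inward force is N − mg = mv²/r.
N = m(v²/r + g) = 1680 × ((8.61)²/45.1 + 10.0) = 1680 × (1.644 + 10.0) = 1680 × 11.64 = 19560 N.

19600 N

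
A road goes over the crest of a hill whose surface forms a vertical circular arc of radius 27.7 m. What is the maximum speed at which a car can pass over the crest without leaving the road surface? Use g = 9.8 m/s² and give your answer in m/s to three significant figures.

At the crest the centre of the circle is below the car, so the net downward (centripetal) force is mg − N = mv²/r.
The car leaves the road when N → 0, giving v_max = √(g r) = √(9.8 × 27.7) = 16.48 m/s.

16.5 m/s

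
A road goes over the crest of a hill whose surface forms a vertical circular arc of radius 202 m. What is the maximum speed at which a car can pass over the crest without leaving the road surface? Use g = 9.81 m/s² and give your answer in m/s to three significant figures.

At the crest the centre of the circle is below the car, so the net downward (centripetal) force is mg − N = mv²/r.
The car leaves the road when N → 0, giving v_max = √(g r) = √(9.81 × 202) = 44.52 m/s.

44.5 m/s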